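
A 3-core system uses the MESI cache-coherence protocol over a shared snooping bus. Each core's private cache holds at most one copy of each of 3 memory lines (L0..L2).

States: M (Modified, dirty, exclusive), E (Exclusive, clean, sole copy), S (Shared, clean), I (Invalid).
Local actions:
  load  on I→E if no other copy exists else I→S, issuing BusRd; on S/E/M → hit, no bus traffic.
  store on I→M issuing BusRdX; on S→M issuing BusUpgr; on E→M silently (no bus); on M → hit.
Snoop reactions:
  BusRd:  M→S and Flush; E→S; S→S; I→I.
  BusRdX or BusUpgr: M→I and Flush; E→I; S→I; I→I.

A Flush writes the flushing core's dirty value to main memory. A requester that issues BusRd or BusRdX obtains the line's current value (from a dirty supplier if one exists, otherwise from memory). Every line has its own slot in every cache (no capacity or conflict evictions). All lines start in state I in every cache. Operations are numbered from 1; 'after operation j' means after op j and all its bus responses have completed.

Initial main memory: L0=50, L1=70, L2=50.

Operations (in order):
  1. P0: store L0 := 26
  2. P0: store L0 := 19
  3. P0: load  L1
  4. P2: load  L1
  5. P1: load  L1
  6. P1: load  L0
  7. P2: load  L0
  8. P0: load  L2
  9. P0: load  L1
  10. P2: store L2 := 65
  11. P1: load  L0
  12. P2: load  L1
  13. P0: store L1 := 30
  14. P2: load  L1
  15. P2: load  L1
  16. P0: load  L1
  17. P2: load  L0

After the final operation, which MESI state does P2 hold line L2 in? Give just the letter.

[1] P0: store L0 := 26 | P0:M(26), P1:I, P2:I | bus: BusRdX
[2] P0: store L0 := 19 | P0:M(19), P1:I, P2:I | bus: none
[3] P0: load  L1 | P0:E(70), P1:I, P2:I | bus: BusRd
[4] P2: load  L1 | P0:S(70), P1:I, P2:S(70) | bus: BusRd
[5] P1: load  L1 | P0:S(70), P1:S(70), P2:S(70) | bus: BusRd
[6] P1: load  L0 | P0:S(19), P1:S(19), P2:I | bus: BusRd,Flush
[7] P2: load  L0 | P0:S(19), P1:S(19), P2:S(19) | bus: BusRd
[8] P0: load  L2 | P0:E(50), P1:I, P2:I | bus: BusRd
[9] P0: load  L1 | P0:S(70), P1:S(70), P2:S(70) | bus: none
[10] P2: store L2 := 65 | P0:I, P1:I, P2:M(65) | bus: BusRdX
[11] P1: load  L0 | P0:S(19), P1:S(19), P2:S(19) | bus: none
[12] P2: load  L1 | P0:S(70), P1:S(70), P2:S(70) | bus: none
[13] P0: store L1 := 30 | P0:M(30), P1:I, P2:I | bus: BusUpgr
[14] P2: load  L1 | P0:S(30), P1:I, P2:S(30) | bus: BusRd,Flush
[15] P2: load  L1 | P0:S(30), P1:I, P2:S(30) | bus: none
[16] P0: load  L1 | P0:S(30), P1:I, P2:S(30) | bus: none
[17] P2: load  L0 | P0:S(19), P1:S(19), P2:S(19) | bus: none

state = M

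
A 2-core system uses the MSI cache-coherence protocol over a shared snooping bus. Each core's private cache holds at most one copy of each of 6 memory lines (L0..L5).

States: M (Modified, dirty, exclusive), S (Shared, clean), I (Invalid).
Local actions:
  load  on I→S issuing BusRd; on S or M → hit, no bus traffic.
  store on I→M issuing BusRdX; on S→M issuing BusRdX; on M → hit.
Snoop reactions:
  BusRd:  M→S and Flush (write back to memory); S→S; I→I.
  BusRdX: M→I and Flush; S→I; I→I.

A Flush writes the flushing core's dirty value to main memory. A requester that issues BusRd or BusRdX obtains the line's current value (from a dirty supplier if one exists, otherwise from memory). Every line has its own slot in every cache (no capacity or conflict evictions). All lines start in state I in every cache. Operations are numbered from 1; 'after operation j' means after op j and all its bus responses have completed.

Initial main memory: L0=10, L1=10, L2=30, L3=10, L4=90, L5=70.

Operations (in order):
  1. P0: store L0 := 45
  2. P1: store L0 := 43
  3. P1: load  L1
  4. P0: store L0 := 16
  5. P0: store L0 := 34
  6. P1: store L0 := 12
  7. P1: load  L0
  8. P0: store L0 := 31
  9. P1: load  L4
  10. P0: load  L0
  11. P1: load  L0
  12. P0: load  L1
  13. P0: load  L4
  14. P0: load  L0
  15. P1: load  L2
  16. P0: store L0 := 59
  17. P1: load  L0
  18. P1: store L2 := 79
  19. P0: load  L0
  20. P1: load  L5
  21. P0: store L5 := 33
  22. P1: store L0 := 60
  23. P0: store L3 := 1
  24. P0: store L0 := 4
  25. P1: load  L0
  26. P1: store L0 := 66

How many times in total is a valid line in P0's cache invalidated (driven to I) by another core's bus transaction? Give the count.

[1] P0: store L0 := 45 | P0:M(45), P1:I | bus: BusRdX
[2] P1: store L0 := 43 | P0:I, P1:M(43) | bus: BusRdX,Flush
[3] P1: load  L1 | P0:I, P1:S(10) | bus: BusRd
[4] P0: store L0 := 16 | P0:M(16), P1:I | bus: BusRdX,Flush
[5] P0: store L0 := 34 | P0:M(34), P1:I | bus: none
[6] P1: store L0 := 12 | P0:I, P1:M(12) | bus: BusRdX,Flush
[7] P1: load  L0 | P0:I, P1:M(12) | bus: none
[8] P0: store L0 := 31 | P0:M(31), P1:I | bus: BusRdX,Flush
[9] P1: load  L4 | P0:I, P1:S(90) | bus: BusRd
[10] P0: load  L0 | P0:M(31), P1:I | bus: none
[11] P1: load  L0 | P0:S(31), P1:S(31) | bus: BusRd,Flush
[12] P0: load  L1 | P0:S(10), P1:S(10) | bus: BusRd
[13] P0: load  L4 | P0:S(90), P1:S(90) | bus: BusRd
[14] P0: load  L0 | P0:S(31), P1:S(31) | bus: none
[15] P1: load  L2 | P0:I, P1:S(30) | bus: BusRd
[16] P0: store L0 := 59 | P0:M(59), P1:I | bus: BusRdX
[17] P1: load  L0 | P0:S(59), P1:S(59) | bus: BusRd,Flush
[18] P1: store L2 := 79 | P0:I, P1:M(79) | bus: BusRdX
[19] P0: load  L0 | P0:S(59), P1:S(59) | bus: none
[20] P1: load  L5 | P0:I, P1:S(70) | bus: BusRd
[21] P0: store L5 := 33 | P0:M(33), P1:I | bus: BusRdX
[22] P1: store L0 := 60 | P0:I, P1:M(60) | bus: BusRdX
[23] P0: store L3 := 1 | P0:M(1), P1:I | bus: BusRdX
[24] P0: store L0 := 4 | P0:M(4), P1:I | bus: BusRdX,Flush
[25] P1: load  L0 | P0:S(4), P1:S(4) | bus: BusRd,Flush
[26] P1: store L0 := 66 | P0:I, P1:M(66) | bus: BusRdX

invalidations = 4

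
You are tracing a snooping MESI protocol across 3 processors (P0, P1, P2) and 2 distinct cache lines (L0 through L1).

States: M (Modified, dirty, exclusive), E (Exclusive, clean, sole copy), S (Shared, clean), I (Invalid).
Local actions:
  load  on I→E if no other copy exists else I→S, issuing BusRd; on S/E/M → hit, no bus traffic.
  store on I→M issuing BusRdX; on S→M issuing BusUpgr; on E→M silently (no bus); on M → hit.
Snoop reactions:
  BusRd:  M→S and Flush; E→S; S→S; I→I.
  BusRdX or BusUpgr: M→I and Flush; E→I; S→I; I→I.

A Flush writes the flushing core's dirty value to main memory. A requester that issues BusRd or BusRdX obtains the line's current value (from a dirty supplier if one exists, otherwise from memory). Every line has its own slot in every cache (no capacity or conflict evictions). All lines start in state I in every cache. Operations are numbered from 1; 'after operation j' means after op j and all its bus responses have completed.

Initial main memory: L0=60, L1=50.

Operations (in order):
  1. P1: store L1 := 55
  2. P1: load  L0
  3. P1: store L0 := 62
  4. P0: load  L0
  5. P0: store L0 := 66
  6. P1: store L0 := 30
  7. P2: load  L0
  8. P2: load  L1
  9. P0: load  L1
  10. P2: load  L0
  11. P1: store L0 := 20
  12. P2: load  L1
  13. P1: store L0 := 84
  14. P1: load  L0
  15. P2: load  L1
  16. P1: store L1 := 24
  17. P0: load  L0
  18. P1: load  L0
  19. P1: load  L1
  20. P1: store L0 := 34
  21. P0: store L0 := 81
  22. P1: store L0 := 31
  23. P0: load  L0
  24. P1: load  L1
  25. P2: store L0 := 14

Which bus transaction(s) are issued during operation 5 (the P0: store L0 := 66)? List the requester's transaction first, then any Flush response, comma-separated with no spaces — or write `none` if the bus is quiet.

step 1: P1: store L1 := 55  ⟶  IMI  (L1)  txn=BusRdX  M[L1]=50
step 2: P1: load  L0  ⟶  IEI  (L0)  txn=BusRd  M[L0]=60
step 3: P1: store L0 := 62  ⟶  IMI  (L0)  txn=∅  M[L0]=60
step 4: P0: load  L0  ⟶  SSI  (L0)  txn=BusRd+Flush  M[L0]=62
step 5: P0: store L0 := 66  ⟶  MII  (L0)  txn=BusUpgr  M[L0]=62
step 6: P1: store L0 := 30  ⟶  IMI  (L0)  txn=BusRdX+Flush  M[L0]=66
step 7: P2: load  L0  ⟶  ISS  (L0)  txn=BusRd+Flush  M[L0]=30
step 8: P2: load  L1  ⟶  ISS  (L1)  txn=BusRd+Flush  M[L1]=55
step 9: P0: load  L1  ⟶  SSS  (L1)  txn=BusRd  M[L1]=55
step 10: P2: load  L0  ⟶  ISS  (L0)  txn=∅  M[L0]=30
step 11: P1: store L0 := 20  ⟶  IMI  (L0)  txn=BusUpgr  M[L0]=30
step 12: P2: load  L1  ⟶  SSS  (L1)  txn=∅  M[L1]=55
step 13: P1: store L0 := 84  ⟶  IMI  (L0)  txn=∅  M[L0]=30
step 14: P1: load  L0  ⟶  IMI  (L0)  txn=∅  M[L0]=30
step 15: P2: load  L1  ⟶  SSS  (L1)  txn=∅  M[L1]=55
step 16: P1: store L1 := 24  ⟶  IMI  (L1)  txn=BusUpgr  M[L1]=55
step 17: P0: load  L0  ⟶  SSI  (L0)  txn=BusRd+Flush  M[L0]=84
step 18: P1: load  L0  ⟶  SSI  (L0)  txn=∅  M[L0]=84
step 19: P1: load  L1  ⟶  IMI  (L1)  txn=∅  M[L1]=55
step 20: P1: store L0 := 34  ⟶  IMI  (L0)  txn=BusUpgr  M[L0]=84
step 21: P0: store L0 := 81  ⟶  MII  (L0)  txn=BusRdX+Flush  M[L0]=34
step 22: P1: store L0 := 31  ⟶  IMI  (L0)  txn=BusRdX+Flush  M[L0]=81
step 23: P0: load  L0  ⟶  SSI  (L0)  txn=BusRd+Flush  M[L0]=31
step 24: P1: load  L1  ⟶  IMI  (L1)  txn=∅  M[L1]=55
step 25: P2: store L0 := 14  ⟶  IIM  (L0)  txn=BusRdX  M[L0]=31

bus = BusUpgr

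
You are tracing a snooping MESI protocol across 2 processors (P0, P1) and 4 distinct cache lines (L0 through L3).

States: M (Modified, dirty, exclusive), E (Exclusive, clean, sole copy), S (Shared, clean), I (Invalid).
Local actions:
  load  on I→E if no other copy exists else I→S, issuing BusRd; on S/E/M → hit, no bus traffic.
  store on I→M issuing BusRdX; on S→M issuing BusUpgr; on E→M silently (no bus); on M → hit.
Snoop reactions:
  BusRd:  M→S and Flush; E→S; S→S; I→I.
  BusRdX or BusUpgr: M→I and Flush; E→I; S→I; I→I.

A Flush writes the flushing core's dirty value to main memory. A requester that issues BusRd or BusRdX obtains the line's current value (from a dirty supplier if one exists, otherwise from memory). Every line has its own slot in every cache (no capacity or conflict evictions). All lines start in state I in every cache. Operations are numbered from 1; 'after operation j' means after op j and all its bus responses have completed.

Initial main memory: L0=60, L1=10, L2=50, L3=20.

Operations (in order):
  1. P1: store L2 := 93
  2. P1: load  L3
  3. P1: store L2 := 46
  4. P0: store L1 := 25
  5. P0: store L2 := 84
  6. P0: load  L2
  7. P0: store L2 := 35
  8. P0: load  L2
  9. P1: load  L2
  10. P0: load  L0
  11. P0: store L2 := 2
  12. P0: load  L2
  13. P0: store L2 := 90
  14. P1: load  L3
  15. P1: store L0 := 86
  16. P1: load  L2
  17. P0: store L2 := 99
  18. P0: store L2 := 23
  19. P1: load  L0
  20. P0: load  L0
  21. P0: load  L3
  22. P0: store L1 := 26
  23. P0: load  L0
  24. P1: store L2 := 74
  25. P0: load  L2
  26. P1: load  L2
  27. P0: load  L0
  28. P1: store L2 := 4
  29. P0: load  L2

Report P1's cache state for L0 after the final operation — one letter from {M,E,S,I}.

state = S

  op1 P1: store L2 := 93 → I/M on L2; bus BusRdX; mem=50
  op2 P1: load  L3 → I/E on L3; bus BusRd; mem=20
  op3 P1: store L2 := 46 → I/M on L2; bus (none); mem=50
  op4 P0: store L1 := 25 → M/I on L1; bus BusRdX; mem=10
  op5 P0: store L2 := 84 → M/I on L2; bus BusRdX Flush; mem=46
  op6 P0: load  L2 → M/I on L2; bus (none); mem=46
  op7 P0: store L2 := 35 → M/I on L2; bus (none); mem=46
  op8 P0: load  L2 → M/I on L2; bus (none); mem=46
  op9 P1: load  L2 → S/S on L2; bus BusRd Flush; mem=35
  op10 P0: load  L0 → E/I on L0; bus BusRd; mem=60
  op11 P0: store L2 := 2 → M/I on L2; bus BusUpgr; mem=35
  op12 P0: load  L2 → M/I on L2; bus (none); mem=35
  op13 P0: store L2 := 90 → M/I on L2; bus (none); mem=35
  op14 P1: load  L3 → I/E on L3; bus (none); mem=20
  op15 P1: store L0 := 86 → I/M on L0; bus BusRdX; mem=60
  op16 P1: load  L2 → S/S on L2; bus BusRd Flush; mem=90
  op17 P0: store L2 := 99 → M/I on L2; bus BusUpgr; mem=90
  op18 P0: store L2 := 23 → M/I on L2; bus (none); mem=90
  op19 P1: load  L0 → I/M on L0; bus (none); mem=60
  op20 P0: load  L0 → S/S on L0; bus BusRd Flush; mem=86
  op21 P0: load  L3 → S/S on L3; bus BusRd; mem=20
  op22 P0: store L1 := 26 → M/I on L1; bus (none); mem=10
  op23 P0: load  L0 → S/S on L0; bus (none); mem=86
  op24 P1: store L2 := 74 → I/M on L2; bus BusRdX Flush; mem=23
  op25 P0: load  L2 → S/S on L2; bus BusRd Flush; mem=74
  op26 P1: load  L2 → S/S on L2; bus (none); mem=74
  op27 P0: load  L0 → S/S on L0; bus (none); mem=86
  op28 P1: store L2 := 4 → I/M on L2; bus BusUpgr; mem=74
  op29 P0: load  L2 → S/S on L2; bus BusRd Flush; mem=4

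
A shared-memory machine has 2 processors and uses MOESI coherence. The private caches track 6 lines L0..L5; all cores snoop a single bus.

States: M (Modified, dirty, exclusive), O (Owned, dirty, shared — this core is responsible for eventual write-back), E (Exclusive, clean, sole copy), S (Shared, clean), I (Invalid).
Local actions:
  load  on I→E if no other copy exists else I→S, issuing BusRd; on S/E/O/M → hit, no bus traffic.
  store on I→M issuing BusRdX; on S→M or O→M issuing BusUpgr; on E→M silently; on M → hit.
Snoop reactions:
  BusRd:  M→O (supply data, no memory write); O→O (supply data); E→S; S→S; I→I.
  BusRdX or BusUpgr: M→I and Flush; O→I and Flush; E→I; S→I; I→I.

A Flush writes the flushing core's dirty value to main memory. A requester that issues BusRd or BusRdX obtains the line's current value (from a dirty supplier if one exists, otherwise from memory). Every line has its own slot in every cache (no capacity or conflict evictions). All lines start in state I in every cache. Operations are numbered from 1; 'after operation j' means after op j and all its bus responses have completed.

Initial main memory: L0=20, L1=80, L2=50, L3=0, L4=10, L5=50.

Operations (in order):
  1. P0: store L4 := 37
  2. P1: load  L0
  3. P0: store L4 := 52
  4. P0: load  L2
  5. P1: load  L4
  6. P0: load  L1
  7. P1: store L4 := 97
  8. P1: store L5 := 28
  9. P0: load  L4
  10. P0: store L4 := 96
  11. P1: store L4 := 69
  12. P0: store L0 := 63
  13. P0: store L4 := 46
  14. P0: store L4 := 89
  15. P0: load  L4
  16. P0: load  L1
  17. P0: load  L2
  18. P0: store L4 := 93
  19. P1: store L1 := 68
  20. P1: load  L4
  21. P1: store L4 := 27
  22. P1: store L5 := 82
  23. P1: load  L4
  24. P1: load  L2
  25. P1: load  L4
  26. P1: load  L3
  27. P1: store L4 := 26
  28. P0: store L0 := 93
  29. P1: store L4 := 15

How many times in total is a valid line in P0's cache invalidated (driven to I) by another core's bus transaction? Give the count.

1. P0: store L4 := 37  bus=[BusRdX]  L4: P0=M P1=I  mem[L4]=10
2. P1: load  L0  bus=[BusRd]  L0: P0=I P1=E  mem[L0]=20
3. P0: store L4 := 52  bus=[-]  L4: P0=M P1=I  mem[L4]=10
4. P0: load  L2  bus=[BusRd]  L2: P0=E P1=I  mem[L2]=50
5. P1: load  L4  bus=[BusRd]  L4: P0=O P1=S  mem[L4]=10
6. P0: load  L1  bus=[BusRd]  L1: P0=E P1=I  mem[L1]=80
7. P1: store L4 := 97  bus=[BusUpgr,Flush]  L4: P0=I P1=M  mem[L4]=52
8. P1: store L5 := 28  bus=[BusRdX]  L5: P0=I P1=M  mem[L5]=50
9. P0: load  L4  bus=[BusRd]  L4: P0=S P1=O  mem[L4]=52
10. P0: store L4 := 96  bus=[BusUpgr,Flush]  L4: P0=M P1=I  mem[L4]=97
11. P1: store L4 := 69  bus=[BusRdX,Flush]  L4: P0=I P1=M  mem[L4]=96
12. P0: store L0 := 63  bus=[BusRdX]  L0: P0=M P1=I  mem[L0]=20
13. P0: store L4 := 46  bus=[BusRdX,Flush]  L4: P0=M P1=I  mem[L4]=69
14. P0: store L4 := 89  bus=[-]  L4: P0=M P1=I  mem[L4]=69
15. P0: load  L4  bus=[-]  L4: P0=M P1=I  mem[L4]=69
16. P0: load  L1  bus=[-]  L1: P0=E P1=I  mem[L1]=80
17. P0: load  L2  bus=[-]  L2: P0=E P1=I  mem[L2]=50
18. P0: store L4 := 93  bus=[-]  L4: P0=M P1=I  mem[L4]=69
19. P1: store L1 := 68  bus=[BusRdX]  L1: P0=I P1=M  mem[L1]=80
20. P1: load  L4  bus=[BusRd]  L4: P0=O P1=S  mem[L4]=69
21. P1: store L4 := 27  bus=[BusUpgr,Flush]  L4: P0=I P1=M  mem[L4]=93
22. P1: store L5 := 82  bus=[-]  L5: P0=I P1=M  mem[L5]=50
23. P1: load  L4  bus=[-]  L4: P0=I P1=M  mem[L4]=93
24. P1: load  L2  bus=[BusRd]  L2: P0=S P1=S  mem[L2]=50
25. P1: load  L4  bus=[-]  L4: P0=I P1=M  mem[L4]=93
26. P1: load  L3  bus=[BusRd]  L3: P0=I P1=E  mem[L3]=0
27. P1: store L4 := 26  bus=[-]  L4: P0=I P1=M  mem[L4]=93
28. P0: store L0 := 93  bus=[-]  L0: P0=M P1=I  mem[L0]=20
29. P1: store L4 := 15  bus=[-]  L4: P0=I P1=M  mem[L4]=93

invalidations = 4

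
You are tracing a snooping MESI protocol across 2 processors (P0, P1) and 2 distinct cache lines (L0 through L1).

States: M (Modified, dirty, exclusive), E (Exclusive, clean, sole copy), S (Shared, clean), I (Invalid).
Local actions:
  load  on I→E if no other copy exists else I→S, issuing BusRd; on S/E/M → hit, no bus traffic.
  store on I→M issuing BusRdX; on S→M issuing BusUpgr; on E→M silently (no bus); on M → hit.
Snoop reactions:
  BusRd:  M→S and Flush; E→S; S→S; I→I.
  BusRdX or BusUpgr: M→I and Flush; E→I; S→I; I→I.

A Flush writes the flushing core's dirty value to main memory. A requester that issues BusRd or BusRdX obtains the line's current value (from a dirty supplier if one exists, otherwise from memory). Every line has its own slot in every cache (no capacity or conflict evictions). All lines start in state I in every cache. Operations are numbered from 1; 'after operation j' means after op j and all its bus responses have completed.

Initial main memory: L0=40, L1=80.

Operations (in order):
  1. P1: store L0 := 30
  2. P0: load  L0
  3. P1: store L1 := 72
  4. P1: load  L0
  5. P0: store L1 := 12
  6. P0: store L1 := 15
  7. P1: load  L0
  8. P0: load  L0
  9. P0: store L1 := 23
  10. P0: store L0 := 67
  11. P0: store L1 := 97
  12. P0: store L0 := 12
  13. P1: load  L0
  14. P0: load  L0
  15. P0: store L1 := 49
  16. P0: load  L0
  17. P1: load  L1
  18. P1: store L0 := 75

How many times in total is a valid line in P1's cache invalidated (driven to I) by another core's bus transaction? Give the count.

invalidations = 2

[1] P1: store L0 := 30 | P0:I, P1:M(30) | bus: BusRdX
[2] P0: load  L0 | P0:S(30), P1:S(30) | bus: BusRd,Flush
[3] P1: store L1 := 72 | P0:I, P1:M(72) | bus: BusRdX
[4] P1: load  L0 | P0:S(30), P1:S(30) | bus: none
[5] P0: store L1 := 12 | P0:M(12), P1:I | bus: BusRdX,Flush
[6] P0: store L1 := 15 | P0:M(15), P1:I | bus: none
[7] P1: load  L0 | P0:S(30), P1:S(30) | bus: none
[8] P0: load  L0 | P0:S(30), P1:S(30) | bus: none
[9] P0: store L1 := 23 | P0:M(23), P1:I | bus: none
[10] P0: store L0 := 67 | P0:M(67), P1:I | bus: BusUpgr
[11] P0: store L1 := 97 | P0:M(97), P1:I | bus: none
[12] P0: store L0 := 12 | P0:M(12), P1:I | bus: none
[13] P1: load  L0 | P0:S(12), P1:S(12) | bus: BusRd,Flush
[14] P0: load  L0 | P0:S(12), P1:S(12) | bus: none
[15] P0: store L1 := 49 | P0:M(49), P1:I | bus: none
[16] P0: load  L0 | P0:S(12), P1:S(12) | bus: none
[17] P1: load  L1 | P0:S(49), P1:S(49) | bus: BusRd,Flush
[18] P1: store L0 := 75 | P0:I, P1:M(75) | bus: BusUpgr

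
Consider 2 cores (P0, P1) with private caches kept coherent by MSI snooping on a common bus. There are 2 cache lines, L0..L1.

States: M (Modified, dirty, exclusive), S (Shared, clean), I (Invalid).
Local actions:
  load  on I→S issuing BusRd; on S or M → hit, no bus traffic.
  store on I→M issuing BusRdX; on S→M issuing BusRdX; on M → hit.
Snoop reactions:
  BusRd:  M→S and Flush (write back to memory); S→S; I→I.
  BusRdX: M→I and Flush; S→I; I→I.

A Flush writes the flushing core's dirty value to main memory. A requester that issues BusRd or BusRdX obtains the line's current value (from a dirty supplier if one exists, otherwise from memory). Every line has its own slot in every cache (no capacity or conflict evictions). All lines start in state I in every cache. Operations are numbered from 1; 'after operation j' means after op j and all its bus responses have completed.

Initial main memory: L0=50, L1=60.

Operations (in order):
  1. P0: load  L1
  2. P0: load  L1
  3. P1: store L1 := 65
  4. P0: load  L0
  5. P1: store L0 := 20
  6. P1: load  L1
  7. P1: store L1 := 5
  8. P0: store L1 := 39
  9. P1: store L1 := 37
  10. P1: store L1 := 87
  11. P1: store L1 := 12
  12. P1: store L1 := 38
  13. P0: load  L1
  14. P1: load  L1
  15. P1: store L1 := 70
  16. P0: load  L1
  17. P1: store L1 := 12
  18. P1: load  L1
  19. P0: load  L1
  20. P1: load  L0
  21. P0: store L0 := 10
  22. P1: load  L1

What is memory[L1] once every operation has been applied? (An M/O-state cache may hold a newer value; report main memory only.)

memory[L1] = 12

[1] P0: load  L1 | P0:S(60), P1:I | bus: BusRd
[2] P0: load  L1 | P0:S(60), P1:I | bus: none
[3] P1: store L1 := 65 | P0:I, P1:M(65) | bus: BusRdX
[4] P0: load  L0 | P0:S(50), P1:I | bus: BusRd
[5] P1: store L0 := 20 | P0:I, P1:M(20) | bus: BusRdX
[6] P1: load  L1 | P0:I, P1:M(65) | bus: none
[7] P1: store L1 := 5 | P0:I, P1:M(5) | bus: none
[8] P0: store L1 := 39 | P0:M(39), P1:I | bus: BusRdX,Flush
[9] P1: store L1 := 37 | P0:I, P1:M(37) | bus: BusRdX,Flush
[10] P1: store L1 := 87 | P0:I, P1:M(87) | bus: none
[11] P1: store L1 := 12 | P0:I, P1:M(12) | bus: none
[12] P1: store L1 := 38 | P0:I, P1:M(38) | bus: none
[13] P0: load  L1 | P0:S(38), P1:S(38) | bus: BusRd,Flush
[14] P1: load  L1 | P0:S(38), P1:S(38) | bus: none
[15] P1: store L1 := 70 | P0:I, P1:M(70) | bus: BusRdX
[16] P0: load  L1 | P0:S(70), P1:S(70) | bus: BusRd,Flush
[17] P1: store L1 := 12 | P0:I, P1:M(12) | bus: BusRdX
[18] P1: load  L1 | P0:I, P1:M(12) | bus: none
[19] P0: load  L1 | P0:S(12), P1:S(12) | bus: BusRd,Flush
[20] P1: load  L0 | P0:I, P1:M(20) | bus: none
[21] P0: store L0 := 10 | P0:M(10), P1:I | bus: BusRdX,Flush
[22] P1: load  L1 | P0:S(12), P1:S(12) | bus: none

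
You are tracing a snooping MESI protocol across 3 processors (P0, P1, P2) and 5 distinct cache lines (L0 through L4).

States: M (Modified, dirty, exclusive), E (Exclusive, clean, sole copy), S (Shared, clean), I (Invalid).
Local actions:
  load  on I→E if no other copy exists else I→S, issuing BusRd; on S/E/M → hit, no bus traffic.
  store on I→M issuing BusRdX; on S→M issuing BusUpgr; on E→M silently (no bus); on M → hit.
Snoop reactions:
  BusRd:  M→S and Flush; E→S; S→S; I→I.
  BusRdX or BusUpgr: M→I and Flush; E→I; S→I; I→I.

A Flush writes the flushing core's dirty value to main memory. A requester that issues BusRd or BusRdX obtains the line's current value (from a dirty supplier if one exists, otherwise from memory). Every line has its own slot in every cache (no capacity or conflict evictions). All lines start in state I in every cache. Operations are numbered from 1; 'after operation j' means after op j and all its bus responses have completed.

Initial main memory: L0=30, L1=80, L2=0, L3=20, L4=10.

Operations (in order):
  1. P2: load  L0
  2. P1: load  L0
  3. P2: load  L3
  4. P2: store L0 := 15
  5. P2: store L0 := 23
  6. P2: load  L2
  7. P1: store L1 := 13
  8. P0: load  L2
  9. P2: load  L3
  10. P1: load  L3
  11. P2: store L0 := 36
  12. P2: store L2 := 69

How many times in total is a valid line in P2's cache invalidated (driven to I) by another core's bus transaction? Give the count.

step 1: P2: load  L0  ⟶  IIE  (L0)  txn=BusRd  M[L0]=30
step 2: P1: load  L0  ⟶  ISS  (L0)  txn=BusRd  M[L0]=30
step 3: P2: load  L3  ⟶  IIE  (L3)  txn=BusRd  M[L3]=20
step 4: P2: store L0 := 15  ⟶  IIM  (L0)  txn=BusUpgr  M[L0]=30
step 5: P2: store L0 := 23  ⟶  IIM  (L0)  txn=∅  M[L0]=30
step 6: P2: load  L2  ⟶  IIE  (L2)  txn=BusRd  M[L2]=0
step 7: P1: store L1 := 13  ⟶  IMI  (L1)  txn=BusRdX  M[L1]=80
step 8: P0: load  L2  ⟶  SIS  (L2)  txn=BusRd  M[L2]=0
step 9: P2: load  L3  ⟶  IIE  (L3)  txn=∅  M[L3]=20
step 10: P1: load  L3  ⟶  ISS  (L3)  txn=BusRd  M[L3]=20
step 11: P2: store L0 := 36  ⟶  IIM  (L0)  txn=∅  M[L0]=30
step 12: P2: store L2 := 69  ⟶  IIM  (L2)  txn=BusUpgr  M[L2]=0

invalidations = 0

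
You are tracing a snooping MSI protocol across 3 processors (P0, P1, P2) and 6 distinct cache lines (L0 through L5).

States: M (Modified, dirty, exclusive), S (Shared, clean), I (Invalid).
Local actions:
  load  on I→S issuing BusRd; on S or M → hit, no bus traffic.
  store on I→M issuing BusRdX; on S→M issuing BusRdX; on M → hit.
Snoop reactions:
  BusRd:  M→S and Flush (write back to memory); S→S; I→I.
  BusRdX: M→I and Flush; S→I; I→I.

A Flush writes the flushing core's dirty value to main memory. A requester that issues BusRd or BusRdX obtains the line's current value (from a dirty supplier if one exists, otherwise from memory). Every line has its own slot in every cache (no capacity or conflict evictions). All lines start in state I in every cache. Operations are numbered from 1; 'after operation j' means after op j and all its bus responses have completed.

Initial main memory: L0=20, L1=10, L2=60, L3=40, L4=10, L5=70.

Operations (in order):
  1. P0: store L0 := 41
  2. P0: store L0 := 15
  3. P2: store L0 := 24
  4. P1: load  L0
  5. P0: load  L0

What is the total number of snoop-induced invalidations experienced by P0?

invalidations = 1

  op1 P0: store L0 := 41 → M/I/I on L0; bus BusRdX; mem=20
  op2 P0: store L0 := 15 → M/I/I on L0; bus (none); mem=20
  op3 P2: store L0 := 24 → I/I/M on L0; bus BusRdX Flush; mem=15
  op4 P1: load  L0 → I/S/S on L0; bus BusRd Flush; mem=24
  op5 P0: load  L0 → S/S/S on L0; bus BusRd; mem=24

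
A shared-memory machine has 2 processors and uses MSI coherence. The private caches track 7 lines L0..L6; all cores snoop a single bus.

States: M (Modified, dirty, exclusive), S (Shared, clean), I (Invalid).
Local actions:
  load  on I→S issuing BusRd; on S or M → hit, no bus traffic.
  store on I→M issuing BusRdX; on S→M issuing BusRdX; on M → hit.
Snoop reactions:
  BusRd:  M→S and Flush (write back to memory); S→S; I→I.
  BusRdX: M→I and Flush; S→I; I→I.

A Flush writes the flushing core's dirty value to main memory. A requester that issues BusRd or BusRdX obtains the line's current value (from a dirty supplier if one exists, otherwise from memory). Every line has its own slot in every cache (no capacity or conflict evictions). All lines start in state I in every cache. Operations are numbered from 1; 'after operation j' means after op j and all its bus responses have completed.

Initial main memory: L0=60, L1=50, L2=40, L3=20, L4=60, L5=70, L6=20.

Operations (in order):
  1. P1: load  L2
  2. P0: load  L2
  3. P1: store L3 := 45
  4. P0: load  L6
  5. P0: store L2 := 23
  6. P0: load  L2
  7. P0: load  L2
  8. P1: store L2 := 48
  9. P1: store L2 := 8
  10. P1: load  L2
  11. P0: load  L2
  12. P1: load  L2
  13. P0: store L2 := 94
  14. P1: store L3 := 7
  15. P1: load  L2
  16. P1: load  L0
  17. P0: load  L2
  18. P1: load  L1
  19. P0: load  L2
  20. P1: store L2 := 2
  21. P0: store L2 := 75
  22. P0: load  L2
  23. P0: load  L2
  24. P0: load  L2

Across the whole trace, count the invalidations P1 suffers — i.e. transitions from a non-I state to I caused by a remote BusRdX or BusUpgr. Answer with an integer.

invalidations = 3

[1] P1: load  L2 | P0:I, P1:S(40) | bus: BusRd
[2] P0: load  L2 | P0:S(40), P1:S(40) | bus: BusRd
[3] P1: store L3 := 45 | P0:I, P1:M(45) | bus: BusRdX
[4] P0: load  L6 | P0:S(20), P1:I | bus: BusRd
[5] P0: store L2 := 23 | P0:M(23), P1:I | bus: BusRdX
[6] P0: load  L2 | P0:M(23), P1:I | bus: none
[7] P0: load  L2 | P0:M(23), P1:I | bus: none
[8] P1: store L2 := 48 | P0:I, P1:M(48) | bus: BusRdX,Flush
[9] P1: store L2 := 8 | P0:I, P1:M(8) | bus: none
[10] P1: load  L2 | P0:I, P1:M(8) | bus: none
[11] P0: load  L2 | P0:S(8), P1:S(8) | bus: BusRd,Flush
[12] P1: load  L2 | P0:S(8), P1:S(8) | bus: none
[13] P0: store L2 := 94 | P0:M(94), P1:I | bus: BusRdX
[14] P1: store L3 := 7 | P0:I, P1:M(7) | bus: none
[15] P1: load  L2 | P0:S(94), P1:S(94) | bus: BusRd,Flush
[16] P1: load  L0 | P0:I, P1:S(60) | bus: BusRd
[17] P0: load  L2 | P0:S(94), P1:S(94) | bus: none
[18] P1: load  L1 | P0:I, P1:S(50) | bus: BusRd
[19] P0: load  L2 | P0:S(94), P1:S(94) | bus: none
[20] P1: store L2 := 2 | P0:I, P1:M(2) | bus: BusRdX
[21] P0: store L2 := 75 | P0:M(75), P1:I | bus: BusRdX,Flush
[22] P0: load  L2 | P0:M(75), P1:I | bus: none
[23] P0: load  L2 | P0:M(75), P1:I | bus: none
[24] P0: load  L2 | P0:M(75), P1:I | bus: none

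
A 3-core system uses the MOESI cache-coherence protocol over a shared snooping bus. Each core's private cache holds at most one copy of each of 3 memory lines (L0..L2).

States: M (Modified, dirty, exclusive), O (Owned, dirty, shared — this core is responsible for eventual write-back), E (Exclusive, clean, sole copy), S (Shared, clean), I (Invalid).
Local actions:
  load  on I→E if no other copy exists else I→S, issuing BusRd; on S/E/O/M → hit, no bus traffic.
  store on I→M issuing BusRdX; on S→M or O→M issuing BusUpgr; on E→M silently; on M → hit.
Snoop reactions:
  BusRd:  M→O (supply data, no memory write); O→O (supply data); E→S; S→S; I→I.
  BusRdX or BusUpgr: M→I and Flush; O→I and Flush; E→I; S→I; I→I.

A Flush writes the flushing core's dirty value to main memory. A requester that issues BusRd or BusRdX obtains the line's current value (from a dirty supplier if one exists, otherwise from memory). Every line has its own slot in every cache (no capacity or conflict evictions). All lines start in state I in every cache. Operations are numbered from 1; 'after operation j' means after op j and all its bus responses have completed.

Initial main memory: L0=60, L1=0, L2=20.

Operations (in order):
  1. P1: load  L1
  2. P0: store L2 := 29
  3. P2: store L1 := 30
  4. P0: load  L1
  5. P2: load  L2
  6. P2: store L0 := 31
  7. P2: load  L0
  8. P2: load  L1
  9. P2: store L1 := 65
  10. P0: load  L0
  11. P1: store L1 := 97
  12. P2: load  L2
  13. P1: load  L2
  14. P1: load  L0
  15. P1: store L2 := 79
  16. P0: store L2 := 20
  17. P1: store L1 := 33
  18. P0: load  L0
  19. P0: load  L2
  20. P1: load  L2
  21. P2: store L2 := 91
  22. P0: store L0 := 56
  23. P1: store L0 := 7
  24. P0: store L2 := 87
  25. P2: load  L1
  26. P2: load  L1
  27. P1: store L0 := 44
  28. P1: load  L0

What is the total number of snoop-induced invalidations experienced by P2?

step 1: P1: load  L1  ⟶  IEI  (L1)  txn=BusRd  M[L1]=0
step 2: P0: store L2 := 29  ⟶  MII  (L2)  txn=BusRdX  M[L2]=20
step 3: P2: store L1 := 30  ⟶  IIM  (L1)  txn=BusRdX  M[L1]=0
step 4: P0: load  L1  ⟶  SIO  (L1)  txn=BusRd  M[L1]=0
step 5: P2: load  L2  ⟶  OIS  (L2)  txn=BusRd  M[L2]=20
step 6: P2: store L0 := 31  ⟶  IIM  (L0)  txn=BusRdX  M[L0]=60
step 7: P2: load  L0  ⟶  IIM  (L0)  txn=∅  M[L0]=60
step 8: P2: load  L1  ⟶  SIO  (L1)  txn=∅  M[L1]=0
step 9: P2: store L1 := 65  ⟶  IIM  (L1)  txn=BusUpgr  M[L1]=0
step 10: P0: load  L0  ⟶  SIO  (L0)  txn=BusRd  M[L0]=60
step 11: P1: store L1 := 97  ⟶  IMI  (L1)  txn=BusRdX+Flush  M[L1]=65
step 12: P2: load  L2  ⟶  OIS  (L2)  txn=∅  M[L2]=20
step 13: P1: load  L2  ⟶  OSS  (L2)  txn=BusRd  M[L2]=20
step 14: P1: load  L0  ⟶  SSO  (L0)  txn=BusRd  M[L0]=60
step 15: P1: store L2 := 79  ⟶  IMI  (L2)  txn=BusUpgr+Flush  M[L2]=29
step 16: P0: store L2 := 20  ⟶  MII  (L2)  txn=BusRdX+Flush  M[L2]=79
step 17: P1: store L1 := 33  ⟶  IMI  (L1)  txn=∅  M[L1]=65
step 18: P0: load  L0  ⟶  SSO  (L0)  txn=∅  M[L0]=60
step 19: P0: load  L2  ⟶  MII  (L2)  txn=∅  M[L2]=79
step 20: P1: load  L2  ⟶  OSI  (L2)  txn=BusRd  M[L2]=79
step 21: P2: store L2 := 91  ⟶  IIM  (L2)  txn=BusRdX+Flush  M[L2]=20
step 22: P0: store L0 := 56  ⟶  MII  (L0)  txn=BusUpgr+Flush  M[L0]=31
step 23: P1: store L0 := 7  ⟶  IMI  (L0)  txn=BusRdX+Flush  M[L0]=56
step 24: P0: store L2 := 87  ⟶  MII  (L2)  txn=BusRdX+Flush  M[L2]=91
step 25: P2: load  L1  ⟶  IOS  (L1)  txn=BusRd  M[L1]=65
step 26: P2: load  L1  ⟶  IOS  (L1)  txn=∅  M[L1]=65
step 27: P1: store L0 := 44  ⟶  IMI  (L0)  txn=∅  M[L0]=56
step 28: P1: load  L0  ⟶  IMI  (L0)  txn=∅  M[L0]=56

invalidations = 4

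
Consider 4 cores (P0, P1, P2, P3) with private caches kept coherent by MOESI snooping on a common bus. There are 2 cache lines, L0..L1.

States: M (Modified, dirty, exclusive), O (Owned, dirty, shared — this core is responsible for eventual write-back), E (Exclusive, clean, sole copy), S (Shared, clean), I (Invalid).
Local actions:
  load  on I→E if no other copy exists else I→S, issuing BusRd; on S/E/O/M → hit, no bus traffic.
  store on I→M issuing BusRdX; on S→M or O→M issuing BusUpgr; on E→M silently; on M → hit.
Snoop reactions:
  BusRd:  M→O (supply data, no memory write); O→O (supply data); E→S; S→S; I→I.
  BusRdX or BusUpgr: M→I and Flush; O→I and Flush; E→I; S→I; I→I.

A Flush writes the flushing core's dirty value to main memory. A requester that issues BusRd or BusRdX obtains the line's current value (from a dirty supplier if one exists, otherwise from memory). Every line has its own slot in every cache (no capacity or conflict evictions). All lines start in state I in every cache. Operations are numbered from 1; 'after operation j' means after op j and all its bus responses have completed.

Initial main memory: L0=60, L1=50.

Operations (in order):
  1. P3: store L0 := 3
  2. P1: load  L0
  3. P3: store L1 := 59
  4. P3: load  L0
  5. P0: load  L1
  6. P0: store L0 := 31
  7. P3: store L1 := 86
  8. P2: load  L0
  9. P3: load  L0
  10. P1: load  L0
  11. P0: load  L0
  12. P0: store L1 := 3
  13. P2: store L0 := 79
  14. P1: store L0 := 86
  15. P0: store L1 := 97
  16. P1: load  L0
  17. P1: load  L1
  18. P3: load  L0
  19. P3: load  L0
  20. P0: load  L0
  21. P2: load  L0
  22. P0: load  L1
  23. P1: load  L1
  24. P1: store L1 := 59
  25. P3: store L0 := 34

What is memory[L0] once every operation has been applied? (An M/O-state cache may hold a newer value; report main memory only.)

memory[L0] = 86

1. P3: store L0 := 3  bus=[BusRdX]  L0: P0=I P1=I P2=I P3=M  mem[L0]=60
2. P1: load  L0  bus=[BusRd]  L0: P0=I P1=S P2=I P3=O  mem[L0]=60
3. P3: store L1 := 59  bus=[BusRdX]  L1: P0=I P1=I P2=I P3=M  mem[L1]=50
4. P3: load  L0  bus=[-]  L0: P0=I P1=S P2=I P3=O  mem[L0]=60
5. P0: load  L1  bus=[BusRd]  L1: P0=S P1=I P2=I P3=O  mem[L1]=50
6. P0: store L0 := 31  bus=[BusRdX,Flush]  L0: P0=M P1=I P2=I P3=I  mem[L0]=3
7. P3: store L1 := 86  bus=[BusUpgr]  L1: P0=I P1=I P2=I P3=M  mem[L1]=50
8. P2: load  L0  bus=[BusRd]  L0: P0=O P1=I P2=S P3=I  mem[L0]=3
9. P3: load  L0  bus=[BusRd]  L0: P0=O P1=I P2=S P3=S  mem[L0]=3
10. P1: load  L0  bus=[BusRd]  L0: P0=O P1=S P2=S P3=S  mem[L0]=3
11. P0: load  L0  bus=[-]  L0: P0=O P1=S P2=S P3=S  mem[L0]=3
12. P0: store L1 := 3  bus=[BusRdX,Flush]  L1: P0=M P1=I P2=I P3=I  mem[L1]=86
13. P2: store L0 := 79  bus=[BusUpgr,Flush]  L0: P0=I P1=I P2=M P3=I  mem[L0]=31
14. P1: store L0 := 86  bus=[BusRdX,Flush]  L0: P0=I P1=M P2=I P3=I  mem[L0]=79
15. P0: store L1 := 97  bus=[-]  L1: P0=M P1=I P2=I P3=I  mem[L1]=86
16. P1: load  L0  bus=[-]  L0: P0=I P1=M P2=I P3=I  mem[L0]=79
17. P1: load  L1  bus=[BusRd]  L1: P0=O P1=S P2=I P3=I  mem[L1]=86
18. P3: load  L0  bus=[BusRd]  L0: P0=I P1=O P2=I P3=S  mem[L0]=79
19. P3: load  L0  bus=[-]  L0: P0=I P1=O P2=I P3=S  mem[L0]=79
20. P0: load  L0  bus=[BusRd]  L0: P0=S P1=O P2=I P3=S  mem[L0]=79
21. P2: load  L0  bus=[BusRd]  L0: P0=S P1=O P2=S P3=S  mem[L0]=79
22. P0: load  L1  bus=[-]  L1: P0=O P1=S P2=I P3=I  mem[L1]=86
23. P1: load  L1  bus=[-]  L1: P0=O P1=S P2=I P3=I  mem[L1]=86
24. P1: store L1 := 59  bus=[BusUpgr,Flush]  L1: P0=I P1=M P2=I P3=I  mem[L1]=97
25. P3: store L0 := 34  bus=[BusUpgr,Flush]  L0: P0=I P1=I P2=I P3=M  mem[L0]=86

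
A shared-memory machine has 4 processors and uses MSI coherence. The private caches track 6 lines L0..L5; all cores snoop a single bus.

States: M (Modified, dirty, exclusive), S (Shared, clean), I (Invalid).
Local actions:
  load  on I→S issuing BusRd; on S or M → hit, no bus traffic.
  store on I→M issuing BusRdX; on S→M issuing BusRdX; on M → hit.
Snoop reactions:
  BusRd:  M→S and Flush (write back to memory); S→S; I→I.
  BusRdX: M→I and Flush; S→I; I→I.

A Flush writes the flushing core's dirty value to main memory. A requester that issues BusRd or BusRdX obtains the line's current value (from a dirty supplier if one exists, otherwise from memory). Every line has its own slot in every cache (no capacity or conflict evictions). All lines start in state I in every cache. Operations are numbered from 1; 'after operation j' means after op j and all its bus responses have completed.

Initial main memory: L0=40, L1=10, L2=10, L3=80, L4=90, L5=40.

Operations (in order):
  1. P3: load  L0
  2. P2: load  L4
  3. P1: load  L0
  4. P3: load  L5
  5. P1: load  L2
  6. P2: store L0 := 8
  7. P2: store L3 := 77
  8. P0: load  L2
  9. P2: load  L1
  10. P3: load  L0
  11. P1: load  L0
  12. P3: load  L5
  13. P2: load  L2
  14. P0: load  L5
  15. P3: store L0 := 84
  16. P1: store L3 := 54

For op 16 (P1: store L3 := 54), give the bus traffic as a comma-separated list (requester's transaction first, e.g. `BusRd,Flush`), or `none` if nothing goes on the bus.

[1] P3: load  L0 | P0:I, P1:I, P2:I, P3:S(40) | bus: BusRd
[2] P2: load  L4 | P0:I, P1:I, P2:S(90), P3:I | bus: BusRd
[3] P1: load  L0 | P0:I, P1:S(40), P2:I, P3:S(40) | bus: BusRd
[4] P3: load  L5 | P0:I, P1:I, P2:I, P3:S(40) | bus: BusRd
[5] P1: load  L2 | P0:I, P1:S(10), P2:I, P3:I | bus: BusRd
[6] P2: store L0 := 8 | P0:I, P1:I, P2:M(8), P3:I | bus: BusRdX
[7] P2: store L3 := 77 | P0:I, P1:I, P2:M(77), P3:I | bus: BusRdX
[8] P0: load  L2 | P0:S(10), P1:S(10), P2:I, P3:I | bus: BusRd
[9] P2: load  L1 | P0:I, P1:I, P2:S(10), P3:I | bus: BusRd
[10] P3: load  L0 | P0:I, P1:I, P2:S(8), P3:S(8) | bus: BusRd,Flush
[11] P1: load  L0 | P0:I, P1:S(8), P2:S(8), P3:S(8) | bus: BusRd
[12] P3: load  L5 | P0:I, P1:I, P2:I, P3:S(40) | bus: none
[13] P2: load  L2 | P0:S(10), P1:S(10), P2:S(10), P3:I | bus: BusRd
[14] P0: load  L5 | P0:S(40), P1:I, P2:I, P3:S(40) | bus: BusRd
[15] P3: store L0 := 84 | P0:I, P1:I, P2:I, P3:M(84) | bus: BusRdX
[16] P1: store L3 := 54 | P0:I, P1:M(54), P2:I, P3:I | bus: BusRdX,Flush

bus = BusRdX,Flush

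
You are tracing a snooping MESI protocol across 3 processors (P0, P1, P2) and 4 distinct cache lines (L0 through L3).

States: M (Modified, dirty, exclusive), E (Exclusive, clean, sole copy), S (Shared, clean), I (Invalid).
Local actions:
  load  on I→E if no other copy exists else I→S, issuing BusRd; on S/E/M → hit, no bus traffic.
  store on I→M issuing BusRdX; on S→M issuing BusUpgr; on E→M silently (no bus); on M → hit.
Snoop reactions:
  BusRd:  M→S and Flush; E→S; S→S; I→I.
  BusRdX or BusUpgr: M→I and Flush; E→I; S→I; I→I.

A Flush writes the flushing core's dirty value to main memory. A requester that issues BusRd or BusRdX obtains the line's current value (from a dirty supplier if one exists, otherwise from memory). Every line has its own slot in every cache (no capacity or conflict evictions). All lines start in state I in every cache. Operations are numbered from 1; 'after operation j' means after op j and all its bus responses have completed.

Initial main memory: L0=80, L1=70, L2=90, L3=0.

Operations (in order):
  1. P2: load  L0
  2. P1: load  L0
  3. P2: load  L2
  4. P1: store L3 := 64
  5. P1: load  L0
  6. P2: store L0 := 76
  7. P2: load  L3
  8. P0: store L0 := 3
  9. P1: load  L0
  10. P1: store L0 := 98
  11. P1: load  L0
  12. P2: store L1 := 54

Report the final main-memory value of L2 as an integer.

memory[L2] = 90

1. P2: load  L0  bus=[BusRd]  L0: P0=I P1=I P2=E  mem[L0]=80
2. P1: load  L0  bus=[BusRd]  L0: P0=I P1=S P2=S  mem[L0]=80
3. P2: load  L2  bus=[BusRd]  L2: P0=I P1=I P2=E  mem[L2]=90
4. P1: store L3 := 64  bus=[BusRdX]  L3: P0=I P1=M P2=I  mem[L3]=0
5. P1: load  L0  bus=[-]  L0: P0=I P1=S P2=S  mem[L0]=80
6. P2: store L0 := 76  bus=[BusUpgr]  L0: P0=I P1=I P2=M  mem[L0]=80
7. P2: load  L3  bus=[BusRd,Flush]  L3: P0=I P1=S P2=S  mem[L3]=64
8. P0: store L0 := 3  bus=[BusRdX,Flush]  L0: P0=M P1=I P2=I  mem[L0]=76
9. P1: load  L0  bus=[BusRd,Flush]  L0: P0=S P1=S P2=I  mem[L0]=3
10. P1: store L0 := 98  bus=[BusUpgr]  L0: P0=I P1=M P2=I  mem[L0]=3
11. P1: load  L0  bus=[-]  L0: P0=I P1=M P2=I  mem[L0]=3
12. P2: store L1 := 54  bus=[BusRdX]  L1: P0=I P1=I P2=M  mem[L1]=70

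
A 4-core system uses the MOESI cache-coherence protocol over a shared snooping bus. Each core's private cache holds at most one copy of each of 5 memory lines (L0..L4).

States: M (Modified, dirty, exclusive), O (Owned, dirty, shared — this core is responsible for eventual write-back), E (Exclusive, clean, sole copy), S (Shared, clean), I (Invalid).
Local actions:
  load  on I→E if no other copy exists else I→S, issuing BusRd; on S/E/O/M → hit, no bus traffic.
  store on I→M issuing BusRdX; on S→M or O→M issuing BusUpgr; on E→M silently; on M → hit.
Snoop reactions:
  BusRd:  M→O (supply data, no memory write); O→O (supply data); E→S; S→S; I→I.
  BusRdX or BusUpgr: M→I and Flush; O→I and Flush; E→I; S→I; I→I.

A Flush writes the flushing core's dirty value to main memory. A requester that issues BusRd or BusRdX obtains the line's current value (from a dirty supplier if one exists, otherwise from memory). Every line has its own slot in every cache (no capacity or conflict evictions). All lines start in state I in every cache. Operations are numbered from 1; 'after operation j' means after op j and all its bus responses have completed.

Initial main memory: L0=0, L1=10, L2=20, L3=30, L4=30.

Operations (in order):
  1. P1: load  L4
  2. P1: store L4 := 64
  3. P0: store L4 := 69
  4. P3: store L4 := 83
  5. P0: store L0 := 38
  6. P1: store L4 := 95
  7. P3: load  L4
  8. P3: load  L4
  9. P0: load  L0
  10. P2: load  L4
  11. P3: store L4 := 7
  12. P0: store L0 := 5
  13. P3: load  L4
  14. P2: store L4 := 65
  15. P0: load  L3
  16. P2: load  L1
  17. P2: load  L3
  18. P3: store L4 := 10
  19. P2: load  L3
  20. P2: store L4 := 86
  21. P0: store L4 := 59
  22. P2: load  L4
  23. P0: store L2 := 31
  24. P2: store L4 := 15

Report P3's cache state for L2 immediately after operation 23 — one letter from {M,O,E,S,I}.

[1] P1: load  L4 | P0:I, P1:E(30), P2:I, P3:I | bus: BusRd
[2] P1: store L4 := 64 | P0:I, P1:M(64), P2:I, P3:I | bus: none
[3] P0: store L4 := 69 | P0:M(69), P1:I, P2:I, P3:I | bus: BusRdX,Flush
[4] P3: store L4 := 83 | P0:I, P1:I, P2:I, P3:M(83) | bus: BusRdX,Flush
[5] P0: store L0 := 38 | P0:M(38), P1:I, P2:I, P3:I | bus: BusRdX
[6] P1: store L4 := 95 | P0:I, P1:M(95), P2:I, P3:I | bus: BusRdX,Flush
[7] P3: load  L4 | P0:I, P1:O(95), P2:I, P3:S(95) | bus: BusRd
[8] P3: load  L4 | P0:I, P1:O(95), P2:I, P3:S(95) | bus: none
[9] P0: load  L0 | P0:M(38), P1:I, P2:I, P3:I | bus: none
[10] P2: load  L4 | P0:I, P1:O(95), P2:S(95), P3:S(95) | bus: BusRd
[11] P3: store L4 := 7 | P0:I, P1:I, P2:I, P3:M(7) | bus: BusUpgr,Flush
[12] P0: store L0 := 5 | P0:M(5), P1:I, P2:I, P3:I | bus: none
[13] P3: load  L4 | P0:I, P1:I, P2:I, P3:M(7) | bus: none
[14] P2: store L4 := 65 | P0:I, P1:I, P2:M(65), P3:I | bus: BusRdX,Flush
[15] P0: load  L3 | P0:E(30), P1:I, P2:I, P3:I | bus: BusRd
[16] P2: load  L1 | P0:I, P1:I, P2:E(10), P3:I | bus: BusRd
[17] P2: load  L3 | P0:S(30), P1:I, P2:S(30), P3:I | bus: BusRd
[18] P3: store L4 := 10 | P0:I, P1:I, P2:I, P3:M(10) | bus: BusRdX,Flush
[19] P2: load  L3 | P0:S(30), P1:I, P2:S(30), P3:I | bus: none
[20] P2: store L4 := 86 | P0:I, P1:I, P2:M(86), P3:I | bus: BusRdX,Flush
[21] P0: store L4 := 59 | P0:M(59), P1:I, P2:I, P3:I | bus: BusRdX,Flush
[22] P2: load  L4 | P0:O(59), P1:I, P2:S(59), P3:I | bus: BusRd
[23] P0: store L2 := 31 | P0:M(31), P1:I, P2:I, P3:I | bus: BusRdX
[24] P2: store L4 := 15 | P0:I, P1:I, P2:M(15), P3:I | bus: BusUpgr,Flush

state = I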